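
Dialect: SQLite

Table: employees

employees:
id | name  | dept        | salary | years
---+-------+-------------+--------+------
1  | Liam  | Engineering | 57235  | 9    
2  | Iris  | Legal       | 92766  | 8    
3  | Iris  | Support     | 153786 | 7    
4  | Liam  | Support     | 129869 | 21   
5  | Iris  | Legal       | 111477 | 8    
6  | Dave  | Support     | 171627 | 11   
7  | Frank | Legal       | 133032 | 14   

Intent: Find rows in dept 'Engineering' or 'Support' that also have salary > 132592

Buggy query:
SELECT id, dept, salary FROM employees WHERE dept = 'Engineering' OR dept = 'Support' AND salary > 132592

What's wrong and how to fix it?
Bug: Without parentheses, AND is evaluated before OR, so the salary filter only applies to the 'Support' branch

Fix: Add parentheses around the OR so the AND applies to both alternatives

Corrected query:
SELECT id, dept, salary FROM employees WHERE (dept = 'Engineering' OR dept = 'Support') AND salary > 132592

Result:
id | dept    | salary
---+---------+-------
3  | Support | 153786
6  | Support | 171627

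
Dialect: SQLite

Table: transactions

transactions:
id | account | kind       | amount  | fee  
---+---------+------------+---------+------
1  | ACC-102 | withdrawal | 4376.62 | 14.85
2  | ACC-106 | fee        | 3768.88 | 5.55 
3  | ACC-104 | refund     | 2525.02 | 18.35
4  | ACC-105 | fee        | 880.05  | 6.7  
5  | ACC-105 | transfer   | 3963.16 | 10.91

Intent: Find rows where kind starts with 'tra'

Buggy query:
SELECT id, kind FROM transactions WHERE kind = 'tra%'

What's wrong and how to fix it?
Bug: '=' compares the literal string including the % character; pattern matching needs LIKE

Fix: Use LIKE for wildcard pattern matching

Corrected query:
SELECT id, kind FROM transactions WHERE kind LIKE 'tra%'

Result:
id | kind    
---+---------
5  | transfer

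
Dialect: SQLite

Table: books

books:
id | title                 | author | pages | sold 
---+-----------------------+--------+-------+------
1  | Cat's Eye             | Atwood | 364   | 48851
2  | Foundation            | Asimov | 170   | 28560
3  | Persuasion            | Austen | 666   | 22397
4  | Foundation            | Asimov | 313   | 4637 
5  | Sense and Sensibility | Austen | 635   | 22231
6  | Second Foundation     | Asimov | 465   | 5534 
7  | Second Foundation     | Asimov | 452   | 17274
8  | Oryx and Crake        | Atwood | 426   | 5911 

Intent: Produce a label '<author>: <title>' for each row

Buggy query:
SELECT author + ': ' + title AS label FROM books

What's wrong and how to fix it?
Bug: SQLite uses || for string concatenation; + coerces text to numbers (yielding 0)

Fix: Use the || operator for string concatenation

Corrected query:
SELECT author || ': ' || title AS label FROM books

Result:
label                        
-----------------------------
Atwood: Cat's Eye            
Asimov: Foundation           
Austen: Persuasion           
Asimov: Foundation           
Austen: Sense and Sensibility
Asimov: Second Foundation    
Asimov: Second Foundation    
Atwood: Oryx and Crake       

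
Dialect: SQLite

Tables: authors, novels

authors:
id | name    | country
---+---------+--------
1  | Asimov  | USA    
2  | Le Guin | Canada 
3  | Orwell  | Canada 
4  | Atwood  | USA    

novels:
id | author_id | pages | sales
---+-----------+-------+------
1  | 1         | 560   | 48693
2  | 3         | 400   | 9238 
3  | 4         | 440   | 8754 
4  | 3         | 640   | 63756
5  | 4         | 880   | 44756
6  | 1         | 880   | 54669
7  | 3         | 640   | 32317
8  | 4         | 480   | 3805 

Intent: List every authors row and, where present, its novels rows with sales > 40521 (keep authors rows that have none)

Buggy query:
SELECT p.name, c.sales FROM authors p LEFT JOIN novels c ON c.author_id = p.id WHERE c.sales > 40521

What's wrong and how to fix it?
Bug: Filtering c.sales in WHERE discards the NULL rows produced by LEFT JOIN, turning it into an inner join

Fix: Move the right-table condition into the ON clause so unmatched parents are kept

Corrected query:
SELECT p.name, c.sales FROM authors p LEFT JOIN novels c ON c.author_id = p.id AND c.sales > 40521

Result:
name    | sales
--------+------
Asimov  | 48693
Asimov  | 54669
Le Guin | NULL 
Orwell  | 63756
Atwood  | 44756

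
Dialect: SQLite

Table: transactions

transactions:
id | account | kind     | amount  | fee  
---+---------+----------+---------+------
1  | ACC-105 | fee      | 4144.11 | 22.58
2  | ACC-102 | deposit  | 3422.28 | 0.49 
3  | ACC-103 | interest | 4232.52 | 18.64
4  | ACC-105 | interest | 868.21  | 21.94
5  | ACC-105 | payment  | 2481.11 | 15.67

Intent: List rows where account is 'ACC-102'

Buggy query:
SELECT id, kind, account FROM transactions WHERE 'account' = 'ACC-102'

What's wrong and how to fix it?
Bug: 'account' in single quotes is a string literal, not the column; the comparison is literal-vs-literal and never true

Fix: Reference the column as account without single quotes

Corrected query:
SELECT id, kind, account FROM transactions WHERE account = 'ACC-102'

Result:
id | kind    | account
---+---------+--------
2  | deposit | ACC-102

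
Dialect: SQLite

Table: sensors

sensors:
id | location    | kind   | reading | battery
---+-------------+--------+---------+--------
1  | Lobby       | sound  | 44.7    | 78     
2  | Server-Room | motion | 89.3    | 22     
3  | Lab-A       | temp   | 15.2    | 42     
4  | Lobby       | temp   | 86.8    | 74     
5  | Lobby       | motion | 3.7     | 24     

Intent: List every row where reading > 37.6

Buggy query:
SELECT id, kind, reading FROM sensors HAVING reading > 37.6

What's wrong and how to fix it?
Bug: This is a non-aggregate query (no GROUP BY, no aggregates), so in SQLite the HAVING clause is invalid here; a row-level condition belongs in WHERE

Fix: Use WHERE for row-level filtering

Corrected query:
SELECT id, kind, reading FROM sensors WHERE reading > 37.6

Result:
id | kind   | reading
---+--------+--------
1  | sound  | 44.7   
2  | motion | 89.3   
4  | temp   | 86.8   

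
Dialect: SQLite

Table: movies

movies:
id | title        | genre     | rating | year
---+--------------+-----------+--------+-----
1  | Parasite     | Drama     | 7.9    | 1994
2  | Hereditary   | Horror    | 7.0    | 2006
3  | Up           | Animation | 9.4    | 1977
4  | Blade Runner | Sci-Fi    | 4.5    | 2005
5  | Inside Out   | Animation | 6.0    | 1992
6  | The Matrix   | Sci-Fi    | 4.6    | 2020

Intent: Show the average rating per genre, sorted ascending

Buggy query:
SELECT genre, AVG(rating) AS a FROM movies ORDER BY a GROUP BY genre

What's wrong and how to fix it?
Bug: ORDER BY appears before GROUP BY; SQL clause order requires GROUP BY first

Fix: Reorder: SELECT … FROM … GROUP BY … ORDER BY …

Corrected query:
SELECT genre, AVG(rating) AS a FROM movies GROUP BY genre ORDER BY a

Result:
genre     | a   
----------+-----
Sci-Fi    | 4.55
Horror    | 7   
Animation | 7.7 
Drama     | 7.9 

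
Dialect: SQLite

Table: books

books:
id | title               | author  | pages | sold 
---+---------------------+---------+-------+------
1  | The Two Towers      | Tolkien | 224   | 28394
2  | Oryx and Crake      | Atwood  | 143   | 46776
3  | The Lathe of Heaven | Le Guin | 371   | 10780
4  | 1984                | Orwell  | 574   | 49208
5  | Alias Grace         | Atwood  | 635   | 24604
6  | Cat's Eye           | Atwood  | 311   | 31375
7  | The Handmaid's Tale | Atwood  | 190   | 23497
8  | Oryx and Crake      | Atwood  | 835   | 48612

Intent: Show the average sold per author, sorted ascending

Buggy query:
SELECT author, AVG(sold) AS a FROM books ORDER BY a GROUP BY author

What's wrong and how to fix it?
Bug: ORDER BY appears before GROUP BY; SQL clause order requires GROUP BY first

Fix: Reorder: SELECT … FROM … GROUP BY … ORDER BY …

Corrected query:
SELECT author, AVG(sold) AS a FROM books GROUP BY author ORDER BY a

Result:
author  | a      
--------+--------
Le Guin | 10780  
Tolkien | 28394  
Atwood  | 34972.8
Orwell  | 49208  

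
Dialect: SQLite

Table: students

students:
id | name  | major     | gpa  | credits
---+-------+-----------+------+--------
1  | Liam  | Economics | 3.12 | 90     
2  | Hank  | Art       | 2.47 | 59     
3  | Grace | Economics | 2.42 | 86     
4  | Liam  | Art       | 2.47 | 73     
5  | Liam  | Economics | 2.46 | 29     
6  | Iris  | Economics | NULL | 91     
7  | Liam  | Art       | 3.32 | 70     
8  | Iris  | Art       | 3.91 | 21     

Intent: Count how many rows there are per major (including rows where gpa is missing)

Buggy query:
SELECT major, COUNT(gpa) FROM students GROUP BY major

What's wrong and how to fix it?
Bug: COUNT(column) counts non-NULL values only; rows with NULL gpa aren't counted

Fix: Use COUNT(*) to count all rows regardless of NULL

Corrected query:
SELECT major, COUNT(*) FROM students GROUP BY major

Result:
major     | COUNT(*)
----------+---------
Art       | 4       
Economics | 4       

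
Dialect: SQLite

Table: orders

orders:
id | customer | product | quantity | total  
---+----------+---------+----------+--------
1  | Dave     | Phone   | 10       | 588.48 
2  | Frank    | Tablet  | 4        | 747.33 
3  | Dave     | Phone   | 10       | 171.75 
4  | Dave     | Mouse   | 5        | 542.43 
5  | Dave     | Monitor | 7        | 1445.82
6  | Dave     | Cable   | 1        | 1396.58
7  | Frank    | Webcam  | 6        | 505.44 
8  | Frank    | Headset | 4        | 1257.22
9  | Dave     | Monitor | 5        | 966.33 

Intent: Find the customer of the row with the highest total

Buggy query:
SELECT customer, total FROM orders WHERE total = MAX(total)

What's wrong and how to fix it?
Bug: WHERE is evaluated per row; an aggregate over the whole table isn't defined there

Fix: Use a subquery: WHERE total = (SELECT MAX(total) FROM orders)

Corrected query:
SELECT customer, total FROM orders WHERE total = (SELECT MAX(total) FROM orders)

Result:
customer | total  
---------+--------
Dave     | 1445.82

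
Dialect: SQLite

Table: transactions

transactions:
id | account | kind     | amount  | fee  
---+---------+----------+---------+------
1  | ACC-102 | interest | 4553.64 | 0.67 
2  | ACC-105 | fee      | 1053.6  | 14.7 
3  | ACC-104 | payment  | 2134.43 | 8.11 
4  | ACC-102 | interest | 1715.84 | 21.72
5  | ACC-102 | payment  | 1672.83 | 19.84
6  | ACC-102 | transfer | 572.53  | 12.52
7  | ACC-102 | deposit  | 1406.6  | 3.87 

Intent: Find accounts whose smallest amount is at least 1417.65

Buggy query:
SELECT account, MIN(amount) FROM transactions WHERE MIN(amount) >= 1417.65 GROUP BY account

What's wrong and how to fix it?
Bug: MIN() in WHERE is a misuse of aggregate

Fix: Replace WHERE with HAVING after the GROUP BY

Corrected query:
SELECT account, MIN(amount) FROM transactions GROUP BY account HAVING MIN(amount) >= 1417.65

Result:
account | MIN(amount)
--------+------------
ACC-104 | 2134.43    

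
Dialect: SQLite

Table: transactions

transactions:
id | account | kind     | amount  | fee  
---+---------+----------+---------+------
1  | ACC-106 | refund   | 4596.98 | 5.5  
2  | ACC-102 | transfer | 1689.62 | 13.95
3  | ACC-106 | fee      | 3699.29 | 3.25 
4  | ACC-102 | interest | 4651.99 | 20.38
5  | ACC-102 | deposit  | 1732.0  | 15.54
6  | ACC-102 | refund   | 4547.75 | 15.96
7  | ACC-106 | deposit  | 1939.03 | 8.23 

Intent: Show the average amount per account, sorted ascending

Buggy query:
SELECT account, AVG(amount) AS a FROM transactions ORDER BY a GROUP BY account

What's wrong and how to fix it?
Bug: ORDER BY appears before GROUP BY; SQL clause order requires GROUP BY first

Fix: Reorder: SELECT … FROM … GROUP BY … ORDER BY …

Corrected query:
SELECT account, AVG(amount) AS a FROM transactions GROUP BY account ORDER BY a

Result:
account | a          
--------+------------
ACC-102 | 3155.34    
ACC-106 | 3411.766667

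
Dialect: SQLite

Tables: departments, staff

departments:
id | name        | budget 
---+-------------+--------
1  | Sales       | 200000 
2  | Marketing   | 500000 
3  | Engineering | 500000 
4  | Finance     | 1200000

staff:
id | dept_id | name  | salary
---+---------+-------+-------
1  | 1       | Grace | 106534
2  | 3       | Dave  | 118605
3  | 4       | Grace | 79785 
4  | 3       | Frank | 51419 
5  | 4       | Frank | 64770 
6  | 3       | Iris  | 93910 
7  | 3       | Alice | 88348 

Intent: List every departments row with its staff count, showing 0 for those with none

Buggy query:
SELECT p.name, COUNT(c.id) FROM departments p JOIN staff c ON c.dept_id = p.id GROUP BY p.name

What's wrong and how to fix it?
Bug: INNER JOIN drops departments rows that have no matching staff rows

Fix: Use LEFT JOIN so parents without children still appear (COUNT(c.id) gives 0)

Corrected query:
SELECT p.name, COUNT(c.id) FROM departments p LEFT JOIN staff c ON c.dept_id = p.id GROUP BY p.name

Result:
name        | COUNT(c.id)
------------+------------
Engineering | 4          
Finance     | 2          
Marketing   | 0          
Sales       | 1          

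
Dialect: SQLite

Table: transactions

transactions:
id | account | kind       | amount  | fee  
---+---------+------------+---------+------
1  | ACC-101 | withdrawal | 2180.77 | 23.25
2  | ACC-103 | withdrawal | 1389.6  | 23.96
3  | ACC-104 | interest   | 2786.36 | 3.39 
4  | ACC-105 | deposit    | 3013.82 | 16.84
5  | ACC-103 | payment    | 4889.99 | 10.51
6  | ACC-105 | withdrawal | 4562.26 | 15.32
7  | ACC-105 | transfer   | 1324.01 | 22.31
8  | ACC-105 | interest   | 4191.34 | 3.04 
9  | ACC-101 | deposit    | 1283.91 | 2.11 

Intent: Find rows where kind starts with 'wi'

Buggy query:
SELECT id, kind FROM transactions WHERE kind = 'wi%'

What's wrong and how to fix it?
Bug: '=' compares the literal string including the % character; pattern matching needs LIKE

Fix: Replace '=' with LIKE so 'wi%' is treated as a pattern

Corrected query:
SELECT id, kind FROM transactions WHERE kind LIKE 'wi%'

Result:
id | kind      
---+-----------
1  | withdrawal
2  | withdrawal
6  | withdrawal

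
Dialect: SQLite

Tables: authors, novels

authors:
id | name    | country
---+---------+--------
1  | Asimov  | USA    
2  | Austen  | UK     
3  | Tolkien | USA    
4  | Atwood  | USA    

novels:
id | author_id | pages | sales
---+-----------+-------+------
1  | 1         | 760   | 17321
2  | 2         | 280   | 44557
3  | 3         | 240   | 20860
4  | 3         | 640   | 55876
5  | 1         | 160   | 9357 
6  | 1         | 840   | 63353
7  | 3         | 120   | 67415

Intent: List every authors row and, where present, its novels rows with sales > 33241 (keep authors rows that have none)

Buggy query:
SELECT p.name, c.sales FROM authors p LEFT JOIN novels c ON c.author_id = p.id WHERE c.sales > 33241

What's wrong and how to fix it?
Bug: Filtering c.sales in WHERE discards the NULL rows produced by LEFT JOIN, turning it into an inner join

Fix: Move the right-table condition into the ON clause so unmatched parents are kept

Corrected query:
SELECT p.name, c.sales FROM authors p LEFT JOIN novels c ON c.author_id = p.id AND c.sales > 33241

Result:
name    | sales
--------+------
Asimov  | 63353
Austen  | 44557
Tolkien | 55876
Tolkien | 67415
Atwood  | NULL 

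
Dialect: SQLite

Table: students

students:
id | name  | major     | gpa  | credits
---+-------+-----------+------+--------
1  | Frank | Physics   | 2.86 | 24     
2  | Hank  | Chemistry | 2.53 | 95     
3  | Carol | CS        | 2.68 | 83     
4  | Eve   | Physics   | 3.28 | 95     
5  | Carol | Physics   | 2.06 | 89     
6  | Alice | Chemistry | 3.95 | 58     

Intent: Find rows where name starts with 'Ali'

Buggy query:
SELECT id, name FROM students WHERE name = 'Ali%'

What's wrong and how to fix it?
Bug: '=' compares the literal string including the % character; pattern matching needs LIKE

Fix: Use LIKE for wildcard pattern matching

Corrected query:
SELECT id, name FROM students WHERE name LIKE 'Ali%'

Result:
id | name 
---+------
6  | Alice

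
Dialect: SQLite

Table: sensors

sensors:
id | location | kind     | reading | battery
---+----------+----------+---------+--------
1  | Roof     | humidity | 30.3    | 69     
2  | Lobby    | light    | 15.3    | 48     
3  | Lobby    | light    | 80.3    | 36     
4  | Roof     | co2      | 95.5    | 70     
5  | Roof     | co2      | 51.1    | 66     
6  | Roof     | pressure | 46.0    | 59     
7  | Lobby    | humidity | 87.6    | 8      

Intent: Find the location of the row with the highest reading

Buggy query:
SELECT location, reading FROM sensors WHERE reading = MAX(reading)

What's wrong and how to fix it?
Bug: WHERE is evaluated per row; an aggregate over the whole table isn't defined there

Fix: Use a subquery: WHERE reading = (SELECT MAX(reading) FROM sensors)

Corrected query:
SELECT location, reading FROM sensors WHERE reading = (SELECT MAX(reading) FROM sensors)

Result:
location | reading
---------+--------
Roof     | 95.5   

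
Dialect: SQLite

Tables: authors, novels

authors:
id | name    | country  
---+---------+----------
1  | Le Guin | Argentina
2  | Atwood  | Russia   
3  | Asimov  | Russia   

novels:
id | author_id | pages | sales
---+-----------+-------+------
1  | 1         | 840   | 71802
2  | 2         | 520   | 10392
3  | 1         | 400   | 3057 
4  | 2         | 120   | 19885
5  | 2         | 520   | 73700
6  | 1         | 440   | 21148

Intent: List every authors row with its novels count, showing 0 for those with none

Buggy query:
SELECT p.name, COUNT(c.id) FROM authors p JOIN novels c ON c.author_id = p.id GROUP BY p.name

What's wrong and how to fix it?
Bug: An inner join excludes parents with zero children

Fix: Use LEFT JOIN so parents without children still appear (COUNT(c.id) gives 0)

Corrected query:
SELECT p.name, COUNT(c.id) FROM authors p LEFT JOIN novels c ON c.author_id = p.id GROUP BY p.name

Result:
name    | COUNT(c.id)
--------+------------
Asimov  | 0          
Atwood  | 3          
Le Guin | 3          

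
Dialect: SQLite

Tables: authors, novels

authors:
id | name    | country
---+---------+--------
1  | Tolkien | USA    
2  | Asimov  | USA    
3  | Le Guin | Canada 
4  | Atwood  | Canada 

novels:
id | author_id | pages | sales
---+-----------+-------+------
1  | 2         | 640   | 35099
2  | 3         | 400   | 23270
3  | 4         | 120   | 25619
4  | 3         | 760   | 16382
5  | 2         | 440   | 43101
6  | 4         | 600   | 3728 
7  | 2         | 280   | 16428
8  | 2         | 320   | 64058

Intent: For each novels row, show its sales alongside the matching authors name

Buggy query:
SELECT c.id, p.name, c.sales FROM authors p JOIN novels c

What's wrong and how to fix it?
Bug: Missing join condition: each novels row is matched to all authors rows instead of just its own

Fix: Add ON c.author_id = p.id to the JOIN

Corrected query:
SELECT c.id, p.name, c.sales FROM authors p JOIN novels c ON c.author_id = p.id

Result:
id | name    | sales
---+---------+------
1  | Asimov  | 35099
2  | Le Guin | 23270
3  | Atwood  | 25619
4  | Le Guin | 16382
5  | Asimov  | 43101
6  | Atwood  | 3728 
7  | Asimov  | 16428
8  | Asimov  | 64058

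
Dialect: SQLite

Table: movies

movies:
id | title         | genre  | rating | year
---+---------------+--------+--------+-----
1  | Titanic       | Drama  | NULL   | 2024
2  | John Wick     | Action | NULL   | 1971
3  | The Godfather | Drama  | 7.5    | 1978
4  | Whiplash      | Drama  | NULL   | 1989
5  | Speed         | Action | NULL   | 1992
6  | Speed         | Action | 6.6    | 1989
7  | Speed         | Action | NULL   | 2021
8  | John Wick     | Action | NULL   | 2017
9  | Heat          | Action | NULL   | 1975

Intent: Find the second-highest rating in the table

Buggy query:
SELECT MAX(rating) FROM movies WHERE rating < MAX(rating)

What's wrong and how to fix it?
Bug: The inner MAX is an aggregate inside WHERE, which is not allowed

Fix: Compute the overall MAX in a subquery, then take MAX of rows below it

Corrected query:
SELECT MAX(rating) FROM movies WHERE rating < (SELECT MAX(rating) FROM movies)

Result:
MAX(rating)
-----------
6.6        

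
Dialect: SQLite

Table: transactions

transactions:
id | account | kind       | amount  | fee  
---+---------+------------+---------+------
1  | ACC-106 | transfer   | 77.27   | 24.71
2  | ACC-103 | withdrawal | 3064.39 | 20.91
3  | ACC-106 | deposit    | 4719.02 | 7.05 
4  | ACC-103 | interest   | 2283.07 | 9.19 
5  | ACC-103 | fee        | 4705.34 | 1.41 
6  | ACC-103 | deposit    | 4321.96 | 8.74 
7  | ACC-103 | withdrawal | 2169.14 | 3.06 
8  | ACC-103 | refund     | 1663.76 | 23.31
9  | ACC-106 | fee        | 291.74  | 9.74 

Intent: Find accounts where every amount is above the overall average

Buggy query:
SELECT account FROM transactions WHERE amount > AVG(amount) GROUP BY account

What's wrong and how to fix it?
Bug: WHERE evaluates per row before aggregation, so AVG() is unavailable

Fix: Compute the overall average in a scalar subquery and compare each group's MIN against it in HAVING

Corrected query:
SELECT account FROM transactions GROUP BY account HAVING MIN(amount) > (SELECT AVG(amount) FROM transactions)

Result:
(no rows)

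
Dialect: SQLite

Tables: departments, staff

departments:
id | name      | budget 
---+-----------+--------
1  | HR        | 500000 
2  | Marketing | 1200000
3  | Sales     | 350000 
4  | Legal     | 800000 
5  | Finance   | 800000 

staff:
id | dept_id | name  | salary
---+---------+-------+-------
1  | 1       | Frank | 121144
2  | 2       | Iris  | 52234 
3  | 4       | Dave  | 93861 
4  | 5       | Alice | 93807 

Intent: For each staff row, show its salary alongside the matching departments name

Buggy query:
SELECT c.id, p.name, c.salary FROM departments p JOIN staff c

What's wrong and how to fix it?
Bug: JOIN with no ON clause produces a cartesian product; every staff row pairs with every departments row

Fix: Add ON c.dept_id = p.id to the JOIN

Corrected query:
SELECT c.id, p.name, c.salary FROM departments p JOIN staff c ON c.dept_id = p.id

Result:
id | name      | salary
---+-----------+-------
1  | HR        | 121144
2  | Marketing | 52234 
3  | Legal     | 93861 
4  | Finance   | 93807 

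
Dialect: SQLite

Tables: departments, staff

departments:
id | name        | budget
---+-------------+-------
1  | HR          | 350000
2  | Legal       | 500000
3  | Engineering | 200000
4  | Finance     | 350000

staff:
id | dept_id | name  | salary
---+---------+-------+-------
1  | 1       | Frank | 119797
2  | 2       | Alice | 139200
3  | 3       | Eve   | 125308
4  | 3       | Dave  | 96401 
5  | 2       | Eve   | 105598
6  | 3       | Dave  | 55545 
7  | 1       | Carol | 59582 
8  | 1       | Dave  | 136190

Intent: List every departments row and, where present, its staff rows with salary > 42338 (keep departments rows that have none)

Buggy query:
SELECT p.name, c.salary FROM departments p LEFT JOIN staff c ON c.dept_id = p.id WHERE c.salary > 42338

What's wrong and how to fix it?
Bug: Filtering c.salary in WHERE discards the NULL rows produced by LEFT JOIN, turning it into an inner join

Fix: Move the right-table condition into the ON clause so unmatched parents are kept

Corrected query:
SELECT p.name, c.salary FROM departments p LEFT JOIN staff c ON c.dept_id = p.id AND c.salary > 42338

Result:
name        | salary
------------+-------
HR          | 59582 
HR          | 119797
HR          | 136190
Legal       | 105598
Legal       | 139200
Engineering | 55545 
Engineering | 96401 
Engineering | 125308
Finance     | NULL  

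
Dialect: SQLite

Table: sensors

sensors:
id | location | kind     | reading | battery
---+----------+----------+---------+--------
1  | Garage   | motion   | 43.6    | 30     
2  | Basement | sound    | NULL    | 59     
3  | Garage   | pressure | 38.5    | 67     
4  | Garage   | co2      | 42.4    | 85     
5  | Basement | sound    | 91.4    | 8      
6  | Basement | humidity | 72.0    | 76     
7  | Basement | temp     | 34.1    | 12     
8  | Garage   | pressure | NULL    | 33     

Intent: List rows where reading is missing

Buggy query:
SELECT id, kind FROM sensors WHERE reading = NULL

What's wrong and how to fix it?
Bug: Comparing to NULL with '=' never matches; NULL = NULL is unknown, not true

Fix: Replace '= NULL' with 'IS NULL'

Corrected query:
SELECT id, kind FROM sensors WHERE reading IS NULL

Result:
id | kind    
---+---------
2  | sound   
8  | pressure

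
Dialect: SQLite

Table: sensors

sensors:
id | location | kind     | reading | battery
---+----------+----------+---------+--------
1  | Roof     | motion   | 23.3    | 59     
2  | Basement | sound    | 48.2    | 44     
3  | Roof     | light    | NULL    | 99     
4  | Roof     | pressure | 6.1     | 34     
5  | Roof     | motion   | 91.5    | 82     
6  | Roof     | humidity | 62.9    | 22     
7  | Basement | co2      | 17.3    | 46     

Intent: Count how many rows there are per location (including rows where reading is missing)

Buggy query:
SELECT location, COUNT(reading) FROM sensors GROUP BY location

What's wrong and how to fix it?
Bug: COUNT(reading) skips NULLs, so groups with missing reading are undercounted

Fix: Use COUNT(*) to count all rows regardless of NULL

Corrected query:
SELECT location, COUNT(*) FROM sensors GROUP BY location

Result:
location | COUNT(*)
---------+---------
Basement | 2       
Roof     | 5       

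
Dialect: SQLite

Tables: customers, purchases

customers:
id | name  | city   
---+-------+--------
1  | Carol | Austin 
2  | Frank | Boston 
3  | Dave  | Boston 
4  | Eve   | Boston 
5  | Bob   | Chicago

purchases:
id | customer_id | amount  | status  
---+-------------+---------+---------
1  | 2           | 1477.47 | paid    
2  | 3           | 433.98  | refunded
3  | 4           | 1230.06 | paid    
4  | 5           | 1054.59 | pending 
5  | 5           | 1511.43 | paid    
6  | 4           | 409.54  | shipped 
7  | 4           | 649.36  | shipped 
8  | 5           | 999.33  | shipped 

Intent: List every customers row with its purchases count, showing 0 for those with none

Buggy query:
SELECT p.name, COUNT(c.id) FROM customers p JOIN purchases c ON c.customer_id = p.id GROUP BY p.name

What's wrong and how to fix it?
Bug: INNER JOIN drops customers rows that have no matching purchases rows

Fix: Use LEFT JOIN so parents without children still appear (COUNT(c.id) gives 0)

Corrected query:
SELECT p.name, COUNT(c.id) FROM customers p LEFT JOIN purchases c ON c.customer_id = p.id GROUP BY p.name

Result:
name  | COUNT(c.id)
------+------------
Bob   | 3          
Carol | 0          
Dave  | 1          
Eve   | 3          
Frank | 1          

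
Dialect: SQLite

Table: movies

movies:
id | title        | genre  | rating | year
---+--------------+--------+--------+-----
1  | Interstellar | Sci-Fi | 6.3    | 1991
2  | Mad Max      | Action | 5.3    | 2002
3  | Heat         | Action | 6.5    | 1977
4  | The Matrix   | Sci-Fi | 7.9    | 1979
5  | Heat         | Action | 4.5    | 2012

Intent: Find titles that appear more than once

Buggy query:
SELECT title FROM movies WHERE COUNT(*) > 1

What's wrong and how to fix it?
Bug: COUNT(*) is an aggregate and cannot be used in WHERE

Fix: GROUP BY title, then filter groups with HAVING COUNT(*) > 1

Corrected query:
SELECT title FROM movies GROUP BY title HAVING COUNT(*) > 1

Result:
title
-----
Heat 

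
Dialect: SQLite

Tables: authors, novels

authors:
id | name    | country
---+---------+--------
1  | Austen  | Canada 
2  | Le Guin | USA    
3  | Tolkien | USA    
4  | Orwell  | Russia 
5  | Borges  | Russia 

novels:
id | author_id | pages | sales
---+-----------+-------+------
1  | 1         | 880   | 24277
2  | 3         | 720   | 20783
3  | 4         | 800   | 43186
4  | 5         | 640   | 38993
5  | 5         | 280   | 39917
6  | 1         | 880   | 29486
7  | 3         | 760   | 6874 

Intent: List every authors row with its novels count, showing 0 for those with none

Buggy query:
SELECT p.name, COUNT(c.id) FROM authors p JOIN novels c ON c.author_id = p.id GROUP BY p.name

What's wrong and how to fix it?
Bug: An inner join excludes parents with zero children

Fix: Use LEFT JOIN so parents without children still appear (COUNT(c.id) gives 0)

Corrected query:
SELECT p.name, COUNT(c.id) FROM authors p LEFT JOIN novels c ON c.author_id = p.id GROUP BY p.name

Result:
name    | COUNT(c.id)
--------+------------
Austen  | 2          
Borges  | 2          
Le Guin | 0          
Orwell  | 1          
Tolkien | 2          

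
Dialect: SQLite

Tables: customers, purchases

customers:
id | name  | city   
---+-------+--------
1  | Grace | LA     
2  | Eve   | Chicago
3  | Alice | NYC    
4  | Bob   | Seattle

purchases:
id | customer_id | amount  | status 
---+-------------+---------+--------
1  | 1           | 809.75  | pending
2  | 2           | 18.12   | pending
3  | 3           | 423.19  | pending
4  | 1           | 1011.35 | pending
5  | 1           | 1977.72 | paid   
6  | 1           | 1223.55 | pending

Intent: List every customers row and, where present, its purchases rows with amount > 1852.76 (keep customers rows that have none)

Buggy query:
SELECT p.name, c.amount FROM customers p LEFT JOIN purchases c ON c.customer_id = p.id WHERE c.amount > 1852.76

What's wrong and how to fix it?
Bug: A WHERE condition on the right-hand table after LEFT JOIN drops unmatched parents

Fix: Move the right-table condition into the ON clause so unmatched parents are kept

Corrected query:
SELECT p.name, c.amount FROM customers p LEFT JOIN purchases c ON c.customer_id = p.id AND c.amount > 1852.76

Result:
name  | amount 
------+--------
Grace | 1977.72
Eve   | NULL   
Alice | NULL   
Bob   | NULL   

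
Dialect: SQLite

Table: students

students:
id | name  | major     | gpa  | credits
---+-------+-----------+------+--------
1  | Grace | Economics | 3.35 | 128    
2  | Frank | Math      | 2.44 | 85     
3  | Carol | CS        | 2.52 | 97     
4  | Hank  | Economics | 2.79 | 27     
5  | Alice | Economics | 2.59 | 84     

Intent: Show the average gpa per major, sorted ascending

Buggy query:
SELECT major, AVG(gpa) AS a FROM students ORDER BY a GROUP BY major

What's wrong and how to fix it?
Bug: GROUP BY must precede ORDER BY

Fix: Reorder: SELECT … FROM … GROUP BY … ORDER BY …

Corrected query:
SELECT major, AVG(gpa) AS a FROM students GROUP BY major ORDER BY a

Result:
major     | a   
----------+-----
Math      | 2.44
CS        | 2.52
Economics | 2.91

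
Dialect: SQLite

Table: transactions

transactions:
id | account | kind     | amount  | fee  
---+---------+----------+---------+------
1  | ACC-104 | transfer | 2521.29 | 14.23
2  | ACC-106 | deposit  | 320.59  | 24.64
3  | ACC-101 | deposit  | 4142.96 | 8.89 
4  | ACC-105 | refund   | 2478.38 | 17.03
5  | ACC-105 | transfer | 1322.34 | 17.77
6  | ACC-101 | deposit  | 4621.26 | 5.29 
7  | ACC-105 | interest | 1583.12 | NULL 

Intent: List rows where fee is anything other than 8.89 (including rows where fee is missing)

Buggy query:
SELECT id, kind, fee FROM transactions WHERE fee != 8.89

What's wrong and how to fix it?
Bug: Inequality against NULL is unknown, not true; rows with NULL are dropped

Fix: Add an explicit OR fee IS NULL to include the missing-value rows

Corrected query:
SELECT id, kind, fee FROM transactions WHERE fee != 8.89 OR fee IS NULL

Result:
id | kind     | fee  
---+----------+------
1  | transfer | 14.23
2  | deposit  | 24.64
4  | refund   | 17.03
5  | transfer | 17.77
6  | deposit  | 5.29 
7  | interest | NULL 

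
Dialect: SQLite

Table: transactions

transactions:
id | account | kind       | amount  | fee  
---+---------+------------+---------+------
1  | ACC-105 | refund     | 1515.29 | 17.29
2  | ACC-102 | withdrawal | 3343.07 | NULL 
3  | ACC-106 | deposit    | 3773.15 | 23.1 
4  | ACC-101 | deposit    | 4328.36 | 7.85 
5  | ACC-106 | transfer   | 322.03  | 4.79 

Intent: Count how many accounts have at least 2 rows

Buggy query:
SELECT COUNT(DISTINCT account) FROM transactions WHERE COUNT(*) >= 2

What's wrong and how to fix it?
Bug: COUNT(*) cannot appear in WHERE; the per-group count doesn't exist yet

Fix: Group first with HAVING COUNT(*) >= 2, then COUNT the resulting groups

Corrected query:
SELECT COUNT(*) FROM (SELECT account FROM transactions GROUP BY account HAVING COUNT(*) >= 2)

Result:
COUNT(*)
--------
1       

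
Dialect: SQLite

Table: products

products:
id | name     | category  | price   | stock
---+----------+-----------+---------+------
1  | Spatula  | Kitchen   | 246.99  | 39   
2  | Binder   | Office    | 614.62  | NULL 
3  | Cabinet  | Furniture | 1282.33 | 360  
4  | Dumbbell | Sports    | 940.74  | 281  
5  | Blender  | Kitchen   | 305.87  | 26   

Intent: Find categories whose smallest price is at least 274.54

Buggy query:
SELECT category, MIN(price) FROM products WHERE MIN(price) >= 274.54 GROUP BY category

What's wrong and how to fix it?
Bug: MIN() in WHERE is a misuse of aggregate

Fix: Use HAVING for the per-group MIN condition

Corrected query:
SELECT category, MIN(price) FROM products GROUP BY category HAVING MIN(price) >= 274.54

Result:
category  | MIN(price)
----------+-----------
Furniture | 1282.33   
Office    | 614.62    
Sports    | 940.74    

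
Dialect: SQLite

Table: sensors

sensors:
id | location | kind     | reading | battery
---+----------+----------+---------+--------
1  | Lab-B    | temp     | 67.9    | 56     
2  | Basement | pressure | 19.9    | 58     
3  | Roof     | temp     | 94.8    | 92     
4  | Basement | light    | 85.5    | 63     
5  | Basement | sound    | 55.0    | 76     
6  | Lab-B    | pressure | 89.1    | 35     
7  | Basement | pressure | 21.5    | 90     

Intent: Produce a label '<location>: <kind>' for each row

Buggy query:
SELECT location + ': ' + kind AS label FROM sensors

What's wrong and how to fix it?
Bug: SQLite uses || for string concatenation; + coerces text to numbers (yielding 0)

Fix: Replace + with || to concatenate text

Corrected query:
SELECT location || ': ' || kind AS label FROM sensors

Result:
label             
------------------
Lab-B: temp       
Basement: pressure
Roof: temp        
Basement: light   
Basement: sound   
Lab-B: pressure   
Basement: pressure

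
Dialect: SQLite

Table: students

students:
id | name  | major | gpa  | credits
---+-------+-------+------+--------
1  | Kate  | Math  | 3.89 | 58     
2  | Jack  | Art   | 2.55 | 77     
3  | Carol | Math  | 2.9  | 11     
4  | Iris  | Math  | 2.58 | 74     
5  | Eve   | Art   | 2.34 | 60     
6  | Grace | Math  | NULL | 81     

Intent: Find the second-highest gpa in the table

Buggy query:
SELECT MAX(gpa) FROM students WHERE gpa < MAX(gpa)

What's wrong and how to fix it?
Bug: MAX(gpa) on the right of the comparison is an aggregate-in-WHERE error

Fix: Put the inner MAX in a scalar subquery

Corrected query:
SELECT MAX(gpa) FROM students WHERE gpa < (SELECT MAX(gpa) FROM students)

Result:
MAX(gpa)
--------
2.9     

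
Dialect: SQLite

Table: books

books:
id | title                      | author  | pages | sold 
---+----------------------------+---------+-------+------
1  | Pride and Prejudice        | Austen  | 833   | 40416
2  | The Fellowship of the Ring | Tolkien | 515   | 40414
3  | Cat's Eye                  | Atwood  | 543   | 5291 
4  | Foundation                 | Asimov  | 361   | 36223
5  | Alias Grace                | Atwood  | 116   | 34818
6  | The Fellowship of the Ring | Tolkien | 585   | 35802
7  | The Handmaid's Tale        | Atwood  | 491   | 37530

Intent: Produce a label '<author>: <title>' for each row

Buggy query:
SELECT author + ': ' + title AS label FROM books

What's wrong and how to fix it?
Bug: '+' is numeric addition; on text columns SQLite converts them to 0 instead of concatenating

Fix: Replace + with || to concatenate text

Corrected query:
SELECT author || ': ' || title AS label FROM books

Result:
label                              
-----------------------------------
Austen: Pride and Prejudice        
Tolkien: The Fellowship of the Ring
Atwood: Cat's Eye                  
Asimov: Foundation                 
Atwood: Alias Grace                
Tolkien: The Fellowship of the Ring
Atwood: The Handmaid's Tale        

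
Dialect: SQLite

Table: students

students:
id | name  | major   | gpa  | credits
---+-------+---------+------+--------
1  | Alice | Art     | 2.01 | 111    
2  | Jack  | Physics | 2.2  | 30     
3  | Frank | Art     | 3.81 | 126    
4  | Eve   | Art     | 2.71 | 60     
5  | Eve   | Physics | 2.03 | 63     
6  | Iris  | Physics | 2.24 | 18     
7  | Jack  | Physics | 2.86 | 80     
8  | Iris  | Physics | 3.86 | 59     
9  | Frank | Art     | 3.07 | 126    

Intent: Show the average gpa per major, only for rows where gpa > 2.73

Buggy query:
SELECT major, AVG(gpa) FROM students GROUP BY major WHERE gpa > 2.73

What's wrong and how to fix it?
Bug: WHERE cannot follow GROUP BY

Fix: Move the WHERE clause before GROUP BY

Corrected query:
SELECT major, AVG(gpa) FROM students WHERE gpa > 2.73 GROUP BY major

Result:
major   | AVG(gpa)
--------+---------
Art     | 3.44    
Physics | 3.36    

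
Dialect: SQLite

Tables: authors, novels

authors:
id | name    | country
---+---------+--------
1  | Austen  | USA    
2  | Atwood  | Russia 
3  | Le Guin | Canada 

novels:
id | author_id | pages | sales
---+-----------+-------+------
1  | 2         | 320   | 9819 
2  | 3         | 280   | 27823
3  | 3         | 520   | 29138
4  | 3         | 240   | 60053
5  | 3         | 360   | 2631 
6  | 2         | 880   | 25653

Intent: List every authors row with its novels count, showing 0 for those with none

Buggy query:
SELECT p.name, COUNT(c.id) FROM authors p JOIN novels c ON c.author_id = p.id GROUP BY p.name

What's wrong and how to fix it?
Bug: An inner join excludes parents with zero children

Fix: Use LEFT JOIN so parents without children still appear (COUNT(c.id) gives 0)

Corrected query:
SELECT p.name, COUNT(c.id) FROM authors p LEFT JOIN novels c ON c.author_id = p.id GROUP BY p.name

Result:
name    | COUNT(c.id)
--------+------------
Atwood  | 2          
Austen  | 0          
Le Guin | 4          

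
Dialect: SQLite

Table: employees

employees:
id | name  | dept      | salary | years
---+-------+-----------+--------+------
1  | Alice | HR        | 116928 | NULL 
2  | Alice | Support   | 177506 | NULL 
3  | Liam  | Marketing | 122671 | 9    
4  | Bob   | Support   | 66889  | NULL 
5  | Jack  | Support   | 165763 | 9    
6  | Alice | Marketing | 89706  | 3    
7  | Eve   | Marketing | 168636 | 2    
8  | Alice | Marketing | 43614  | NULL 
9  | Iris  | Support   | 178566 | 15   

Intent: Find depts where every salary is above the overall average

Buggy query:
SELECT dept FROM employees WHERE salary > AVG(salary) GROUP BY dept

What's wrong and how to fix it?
Bug: WHERE evaluates per row before aggregation, so AVG() is unavailable

Fix: Compute the overall average in a scalar subquery and compare each group's MIN against it in HAVING

Corrected query:
SELECT dept FROM employees GROUP BY dept HAVING MIN(salary) > (SELECT AVG(salary) FROM employees)

Result:
(no rows)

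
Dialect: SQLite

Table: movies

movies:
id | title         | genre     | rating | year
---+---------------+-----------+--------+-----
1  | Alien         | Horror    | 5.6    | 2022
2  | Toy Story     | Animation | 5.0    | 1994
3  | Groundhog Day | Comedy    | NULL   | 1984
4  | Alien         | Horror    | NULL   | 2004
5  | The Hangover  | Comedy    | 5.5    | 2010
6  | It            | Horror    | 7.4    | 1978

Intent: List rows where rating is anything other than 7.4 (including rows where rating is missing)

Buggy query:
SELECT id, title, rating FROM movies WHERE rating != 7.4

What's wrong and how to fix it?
Bug: Inequality against NULL is unknown, not true; rows with NULL are dropped

Fix: Add an explicit OR rating IS NULL to include the missing-value rows

Corrected query:
SELECT id, title, rating FROM movies WHERE rating != 7.4 OR rating IS NULL

Result:
id | title         | rating
---+---------------+-------
1  | Alien         | 5.6   
2  | Toy Story     | 5     
3  | Groundhog Day | NULL  
4  | Alien         | NULL  
5  | The Hangover  | 5.5   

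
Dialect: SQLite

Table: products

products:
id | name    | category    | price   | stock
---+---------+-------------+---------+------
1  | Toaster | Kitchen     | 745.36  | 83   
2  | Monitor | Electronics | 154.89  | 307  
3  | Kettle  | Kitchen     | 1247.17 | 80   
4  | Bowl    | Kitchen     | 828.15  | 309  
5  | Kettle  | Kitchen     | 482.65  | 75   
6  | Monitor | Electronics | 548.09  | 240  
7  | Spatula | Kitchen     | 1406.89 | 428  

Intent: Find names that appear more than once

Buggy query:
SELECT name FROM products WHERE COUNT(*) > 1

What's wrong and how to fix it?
Bug: WHERE can't reference COUNT(*); aggregates are computed after WHERE

Fix: Group first, then use HAVING for the count condition

Corrected query:
SELECT name FROM products GROUP BY name HAVING COUNT(*) > 1

Result:
name   
-------
Kettle 
Monitor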